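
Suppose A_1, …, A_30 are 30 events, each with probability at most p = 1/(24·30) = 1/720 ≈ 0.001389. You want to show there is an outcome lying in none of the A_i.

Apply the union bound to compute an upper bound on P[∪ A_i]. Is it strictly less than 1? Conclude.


Union bound: P[∪_{i=1}^{30} A_i] ≤ Σ_i P[A_i] ≤ 30·p = 30·(1/720) = 1/24.
Numerically: 1/24 ≈ 0.041667.
Is 1/24 < 1? YES.
Since P[∪ A_i] ≤ 1/24 < 1, the complement has P[∩ A_i^c] ≥ 1 − 1/24 = 23/24 > 0, so some outcome avoids every A_i.

30·p = 1/24 ≈ 0.041667; existence CERTIFIED by the union bound.


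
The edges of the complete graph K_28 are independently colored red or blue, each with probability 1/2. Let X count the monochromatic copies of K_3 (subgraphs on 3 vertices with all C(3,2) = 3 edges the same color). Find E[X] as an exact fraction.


Let X = Σ_S X_S over the C(28, 3) = 3276 subsets S of size 3, where X_S = 1 if the K_3 on S is monochromatic.
For a fixed S, the K_3 on S has C(3, 2) = 3 edges. P[all 3 edges red] = (1/2)^3, and likewise for blue, so P[monochromatic] = 2·(1/2)^3 = 2^{1 − 3} = 1/4.
By linearity of expectation: E[X] = C(28, 3) · 2^{1 − 3} = 3276 · 1/4 = 819.
Numerically: E[X] ≈ 819.000000.

E[X] = C(28,3)·2^(1−C(3,2)) = 819 ≈ 819.000000.


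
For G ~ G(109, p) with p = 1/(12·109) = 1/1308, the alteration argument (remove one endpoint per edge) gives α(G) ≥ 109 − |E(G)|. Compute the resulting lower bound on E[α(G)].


E[|E(G)|] = C(109, 2)·p = 5886 · (1/1308) = 9/2.
E[α(G)] ≥ n − E[|E(G)|] = 109 − 9/2 = 209/2.
Numerically: ≈ 104.5000.
(This is only a lower bound; the true E[α(G)] may be larger.)

E[α(G)] ≥ 209/2 ≈ 104.5000.


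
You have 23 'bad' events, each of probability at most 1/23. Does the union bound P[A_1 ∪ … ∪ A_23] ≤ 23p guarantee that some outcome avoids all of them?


Union bound: P[∪_{i=1}^{23} A_i] ≤ Σ_i P[A_i] ≤ 23·p = 23·(1/23) = 1.
Numerically: 1 ≈ 1.0000000.
Is 1 < 1? NO.
Since the bound 1 is ≥ 1, the union bound is uninformative here; it does NOT by itself certify existence.

23·p = 1 ≈ 1.0000000; existence NOT certified by the union bound.


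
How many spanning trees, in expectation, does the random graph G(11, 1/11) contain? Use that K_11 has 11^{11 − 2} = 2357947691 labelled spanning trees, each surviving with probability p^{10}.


K_11 has 11^{11 − 2} = 2357947691 labelled spanning trees.
For each such spanning tree H, let X_H = 1 if all 10 edges of H are present in G. Then P[X_H = 1] = p^{10} = (1/11)^{10} = 1/25937424601.
By linearity: E[X] = Σ_H E[X_H] = 2357947691 · p^{10} = 2357947691 · 1/25937424601 = 1/11.
Numerically: E[X] ≈ 0.09091.

E[X] = 2357947691 · (1/11)^{10} = 1/11 ≈ 0.09091.


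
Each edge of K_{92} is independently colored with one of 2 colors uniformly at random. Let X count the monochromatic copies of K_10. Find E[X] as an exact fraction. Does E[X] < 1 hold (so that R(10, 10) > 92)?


E[X] = C(92, 10) · 2^{1 − 45} = 7210666060598 · 2^{−44} = 7210666060598/17592186044416.
As a reduced fraction: E[X] = 3605333030299/8796093022208 ≈ 0.409879.
Is E[X] < 1? YES.
Since E[X] < 1, there exists a 2-coloring of K_{92} with no monochromatic K_10; hence R(10, 10) > 92.

E[X] = 3605333030299/8796093022208 ≈ 0.409879; E[X] < 1, so R(10, 10) > 92.


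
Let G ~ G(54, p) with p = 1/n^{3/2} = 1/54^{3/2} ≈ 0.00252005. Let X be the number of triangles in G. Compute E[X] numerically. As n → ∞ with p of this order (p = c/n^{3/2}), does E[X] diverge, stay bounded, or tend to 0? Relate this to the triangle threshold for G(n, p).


Number of potential triangles: C(54, 3) = 24804.
Each occurs with probability p³ ≈ (0.00252005)³ ≈ 1.60039830e-08.
By linearity: E[X] = C(54, 3)·p³ ≈ 24804 · 1.60039830e-08 ≈ 0.000397.
Since α = 3/2 > 1, p = c/n^{3/2} = o(1/n) is below the triangle threshold p ~ 1/n. Asymptotically E[X] ~ (c³/6)·n^{3(1−α)} = (1³/6)·n^{-1.5} → 0, so by Markov's inequality G has no triangles w.h.p.

E[X] ≈ 0.000397; in regime p = Θ(1/n^{3/2}) E[X] tends to 0 (below the triangle threshold p ~ 1/n).


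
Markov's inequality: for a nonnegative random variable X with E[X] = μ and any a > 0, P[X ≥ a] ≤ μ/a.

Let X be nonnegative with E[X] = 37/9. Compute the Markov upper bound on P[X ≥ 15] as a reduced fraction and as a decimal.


μ = E[X] = 37/9, a = 15.
Markov: P[X ≥ 15] ≤ μ/a = (37/9)/15 = 37/135.
Numerically: ≈ 0.2741.
(Since a = 15 > μ = 4.1111, the bound 37/135 is < 1 and informative.)

P[X ≥ 15] ≤ 37/135 ≈ 0.2741.


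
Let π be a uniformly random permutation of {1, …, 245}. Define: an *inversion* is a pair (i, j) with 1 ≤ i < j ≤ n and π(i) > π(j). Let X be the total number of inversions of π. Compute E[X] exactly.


Write X = Σ X_I over the C(245, 2) = 29890 pairs i < j, with X_I the indicator of one inversion.
There are 29890 indicators.
For each fixed pair i < j, the values π(i) and π(j) are two distinct elements of {1, …, 245} in uniformly random order; by symmetry P[π(i) > π(j)] = 1/2.
By linearity: E[X] = 29890 · (1/2) = C(245, 2) · (1/2) = 29890/2 = 14945 ≈ 14945.00000.

E[X] = 14945 = 14945.00000.


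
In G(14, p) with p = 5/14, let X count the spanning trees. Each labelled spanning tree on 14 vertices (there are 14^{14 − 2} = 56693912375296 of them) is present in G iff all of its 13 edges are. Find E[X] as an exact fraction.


K_14 has 14^{14 − 2} = 56693912375296 labelled spanning trees.
For each such spanning tree H, let X_H = 1 if all 13 edges of H are present in G. Then P[X_H = 1] = p^{13} = (5/14)^{13} = 1220703125/793714773254144.
By linearity of expectation: E[X] = Σ_H E[X_H] = 56693912375296 · p^{13} = 56693912375296 · 1220703125/793714773254144 = 1220703125/14.
Numerically: E[X] ≈ 8.719e+07.

E[X] = 56693912375296 · (5/14)^{13} = 1220703125/14 ≈ 8.719e+07.


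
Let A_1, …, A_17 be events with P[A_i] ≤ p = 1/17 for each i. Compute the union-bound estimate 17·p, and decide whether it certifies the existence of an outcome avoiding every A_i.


Union bound: P[∪_{i=1}^{17} A_i] ≤ Σ_i P[A_i] ≤ 17·p = 17·(1/17) = 1.
Numerically: 1 ≈ 1.00000.
Is 1 < 1? NO.
Since the bound 1 is ≥ 1, the union bound is uninformative here; it does NOT by itself certify existence.

17·p = 1 ≈ 1.00000; existence NOT certified by the union bound.


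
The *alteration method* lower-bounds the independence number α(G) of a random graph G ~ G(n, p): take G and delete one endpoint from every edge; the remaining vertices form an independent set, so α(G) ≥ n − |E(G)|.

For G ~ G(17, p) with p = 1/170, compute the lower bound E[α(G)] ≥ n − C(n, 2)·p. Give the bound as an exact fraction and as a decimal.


E[|E(G)|] = C(17, 2)·p = 136 · (1/170) = 4/5.
E[α(G)] ≥ n − E[|E(G)|] = 17 − 4/5 = 81/5.
Numerically: ≈ 16.20000.
(This is only a lower bound; the true E[α(G)] may be larger.)

E[α(G)] ≥ 81/5 ≈ 16.20000.


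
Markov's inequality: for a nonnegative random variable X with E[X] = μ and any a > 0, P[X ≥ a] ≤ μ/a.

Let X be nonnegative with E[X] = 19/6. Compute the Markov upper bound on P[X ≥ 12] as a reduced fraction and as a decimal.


μ = E[X] = 19/6, a = 12.
Markov: P[X ≥ 12] ≤ μ/a = (19/6)/12 = 19/72.
Numerically: ≈ 0.263889.
(Since a = 12 > μ = 3.166667, the bound 19/72 is < 1 and informative.)

P[X ≥ 12] ≤ 19/72 ≈ 0.263889.


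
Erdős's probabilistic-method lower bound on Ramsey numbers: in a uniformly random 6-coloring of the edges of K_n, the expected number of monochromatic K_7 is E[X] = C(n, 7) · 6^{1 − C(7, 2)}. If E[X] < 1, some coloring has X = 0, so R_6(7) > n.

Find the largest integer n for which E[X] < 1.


We need C(n, 7) · 6^{1 − 21} < 1, i.e. C(n, 7) < 6^{21 − 1} = 3656158440062976.
Check values of n near the boundary:
  n = 567: C(567, 7) = 3601671315933933; 3601671315933933 < 3656158440062976? YES
  n = 568: C(568, 7) = 3646611956239704; 3646611956239704 < 3656158440062976? YES
  n = 569: C(569, 7) = 3692032389858348; 3692032389858348 < 3656158440062976? NO
  n = 570: C(570, 7) = 3737936877831720; 3737936877831720 < 3656158440062976? NO
The largest n with C(n, 7) < 3656158440062976 is n = 568 (where E[X] = 16882462760369/16926659444736 ≈ 0.99739). Hence R_6(7) > 568, i.e. R_6(7) ≥ 569.

Largest n = 568; hence R_6(7) > 568.


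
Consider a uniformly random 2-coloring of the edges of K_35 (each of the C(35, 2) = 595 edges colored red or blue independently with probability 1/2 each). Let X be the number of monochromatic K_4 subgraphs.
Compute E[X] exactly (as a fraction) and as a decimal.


Let X = Σ_S X_S over the C(35, 4) = 52360 subsets S of size 4, where X_S = 1 if the K_4 on S is monochromatic.
For a fixed S, the K_4 on S has C(4, 2) = 6 edges. P[all 6 edges red] = (1/2)^6, and likewise for blue, so P[monochromatic] = 2·(1/2)^6 = 2^{1 − 6} = 1/32.
By linearity: E[X] = C(35, 4) · 2^{1 − 6} = 52360 · 1/32 = 6545/4.
Numerically: E[X] ≈ 1636.250.

E[X] = C(35,4)·2^(1−C(4,2)) = 6545/4 ≈ 1636.250.


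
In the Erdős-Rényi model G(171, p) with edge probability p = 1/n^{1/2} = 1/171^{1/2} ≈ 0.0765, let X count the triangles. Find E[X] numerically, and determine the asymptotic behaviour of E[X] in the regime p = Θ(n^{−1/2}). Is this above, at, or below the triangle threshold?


Number of potential triangles: C(171, 3) = 818805.
Each occurs with probability p³ ≈ (0.0765)³ ≈ 4.47204e-04.
By linearity: E[X] = C(171, 3)·p³ ≈ 818805 · 4.47204e-04 ≈ 366.173.
Since α = 1/2 < 1, p = c/n^{1/2} ≫ 1/n is above the triangle threshold p ~ 1/n. Asymptotically E[X] ~ (c³/6)·n^{3(1−α)} = (1³/6)·n^{1.5} → ∞; triangles are abundant w.h.p.

E[X] ≈ 366.173; in regime p = Θ(1/n^{1/2}) E[X] diverges (above the triangle threshold p ~ 1/n).


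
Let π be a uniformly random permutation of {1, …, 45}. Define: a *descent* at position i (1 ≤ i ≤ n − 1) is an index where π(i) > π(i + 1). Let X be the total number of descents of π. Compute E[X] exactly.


Write X = Σ X_I over i = 1, …, 44, with X_I the indicator of one descent.
There are 44 indicators.
For each fixed i, the pair (π(i), π(i+1)) is a uniformly random ordered pair of distinct values from {1, …, 45}; by symmetry P[π(i) > π(i+1)] = 1/2.
By linearity: E[X] = 44 · (1/2) = (45 − 1) · (1/2) = 22 ≈ 22.0000.

E[X] = 22 = 22.0000.


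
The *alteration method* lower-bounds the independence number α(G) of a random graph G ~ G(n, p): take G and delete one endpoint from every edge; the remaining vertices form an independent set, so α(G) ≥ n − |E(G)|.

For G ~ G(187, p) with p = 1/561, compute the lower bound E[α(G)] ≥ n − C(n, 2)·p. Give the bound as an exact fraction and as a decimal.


E[|E(G)|] = C(187, 2)·p = 17391 · (1/561) = 31.
E[α(G)] ≥ n − E[|E(G)|] = 187 − 31 = 156.
Numerically: ≈ 156.00000.
(This is only a lower bound; the true E[α(G)] may be larger.)

E[α(G)] ≥ 156 ≈ 156.00000.


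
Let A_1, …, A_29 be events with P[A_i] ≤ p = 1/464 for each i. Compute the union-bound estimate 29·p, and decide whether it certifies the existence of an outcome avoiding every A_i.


Union bound: P[∪_{i=1}^{29} A_i] ≤ Σ_i P[A_i] ≤ 29·p = 29·(1/464) = 1/16.
Numerically: 1/16 ≈ 0.062500.
Is 1/16 < 1? YES.
Since P[∪ A_i] ≤ 1/16 < 1, the complement has P[∩ A_i^c] ≥ 1 − 1/16 = 15/16 > 0, so some outcome avoids every A_i.

29·p = 1/16 ≈ 0.062500; existence CERTIFIED by the union bound.


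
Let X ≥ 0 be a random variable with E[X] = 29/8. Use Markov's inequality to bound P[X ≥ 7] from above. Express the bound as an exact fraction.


μ = E[X] = 29/8, a = 7.
Markov: P[X ≥ 7] ≤ μ/a = (29/8)/7 = 29/56.
Numerically: ≈ 0.517857.
(Since a = 7 > μ = 3.625000, the bound 29/56 is < 1 and informative.)

P[X ≥ 7] ≤ 29/56 ≈ 0.517857.


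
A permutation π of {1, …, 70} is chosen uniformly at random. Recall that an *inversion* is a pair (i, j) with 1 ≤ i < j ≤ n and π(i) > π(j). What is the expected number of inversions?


Write X = Σ X_I over the C(70, 2) = 2415 pairs i < j, with X_I the indicator of one inversion.
There are 2415 indicators.
For each fixed pair i < j, the values π(i) and π(j) are two distinct elements of {1, …, 70} in uniformly random order; by symmetry P[π(i) > π(j)] = 1/2.
By linearity: E[X] = 2415 · (1/2) = C(70, 2) · (1/2) = 2415/2 = 2415/2 ≈ 1207.5000.

E[X] = 2415/2 = 1207.5000.


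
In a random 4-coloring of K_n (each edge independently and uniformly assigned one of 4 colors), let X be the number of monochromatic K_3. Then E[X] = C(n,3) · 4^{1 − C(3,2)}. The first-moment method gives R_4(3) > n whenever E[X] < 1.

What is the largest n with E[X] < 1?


We need C(n, 3) · 4^{1 − 3} < 1, i.e. C(n, 3) < 4^{3 − 1} = 16.
Check values of n near the boundary:
  n = 3: C(3, 3) = 1; 1 < 16? YES
  n = 4: C(4, 3) = 4; 4 < 16? YES
  n = 5: C(5, 3) = 10; 10 < 16? YES
  n = 6: C(6, 3) = 20; 20 < 16? NO
  n = 7: C(7, 3) = 35; 35 < 16? NO
  n = 8: C(8, 3) = 56; 56 < 16? NO
The largest n with C(n, 3) < 16 is n = 5 (where E[X] = 5/8 ≈ 0.6250000). Hence R_4(3) > 5, i.e. R_4(3) ≥ 6.

Largest n = 5; hence R_4(3) > 5.


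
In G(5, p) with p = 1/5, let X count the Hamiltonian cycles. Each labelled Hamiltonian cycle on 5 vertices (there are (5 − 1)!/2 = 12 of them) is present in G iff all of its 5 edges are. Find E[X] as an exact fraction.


K_5 has (5 − 1)!/2 = 12 labelled Hamiltonian cycles.
For each such Hamiltonian cycle H, let X_H = 1 if all 5 edges of H are present in G. Then P[X_H = 1] = p^{5} = (1/5)^{5} = 1/3125.
Summing the indicators: E[X] = Σ_H E[X_H] = 12 · p^{5} = 12 · 1/3125 = 12/3125.
Numerically: E[X] ≈ 0.00384.

E[X] = 12 · (1/5)^{5} = 12/3125 ≈ 0.00384.


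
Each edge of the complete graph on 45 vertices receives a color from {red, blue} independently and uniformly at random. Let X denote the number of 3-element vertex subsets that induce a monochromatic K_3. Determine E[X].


Let X = Σ_S X_S over the C(45, 3) = 14190 subsets S of size 3, where X_S = 1 if the K_3 on S is monochromatic.
For a fixed S, the K_3 on S has C(3, 2) = 3 edges. P[all 3 edges red] = (1/2)^3, and likewise for blue, so P[monochromatic] = 2·(1/2)^3 = 2^{1 − 3} = 1/4.
By linearity of expectation: E[X] = C(45, 3) · 2^{1 − 3} = 14190 · 1/4 = 7095/2.
Numerically: E[X] ≈ 3547.50000.

E[X] = C(45,3)·2^(1−C(3,2)) = 7095/2 ≈ 3547.50000.


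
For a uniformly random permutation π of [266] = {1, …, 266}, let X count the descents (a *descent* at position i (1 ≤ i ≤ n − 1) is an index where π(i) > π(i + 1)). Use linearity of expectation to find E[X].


Write X = Σ X_I over i = 1, …, 265, with X_I the indicator of one descent.
There are 265 indicators.
For each fixed i, the pair (π(i), π(i+1)) is a uniformly random ordered pair of distinct values from {1, …, 266}; by symmetry P[π(i) > π(i+1)] = 1/2.
By linearity: E[X] = 265 · (1/2) = (266 − 1) · (1/2) = 265/2 ≈ 132.500.

E[X] = 265/2 = 132.500.


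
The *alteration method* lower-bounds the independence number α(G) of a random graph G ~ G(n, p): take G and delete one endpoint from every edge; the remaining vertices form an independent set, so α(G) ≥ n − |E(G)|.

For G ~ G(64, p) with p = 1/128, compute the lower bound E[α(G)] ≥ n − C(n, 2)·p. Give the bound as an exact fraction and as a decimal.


E[|E(G)|] = C(64, 2)·p = 2016 · (1/128) = 63/4.
E[α(G)] ≥ n − E[|E(G)|] = 64 − 63/4 = 193/4.
Numerically: ≈ 48.2500.
(This is only a lower bound; the true E[α(G)] may be larger.)

E[α(G)] ≥ 193/4 ≈ 48.2500.


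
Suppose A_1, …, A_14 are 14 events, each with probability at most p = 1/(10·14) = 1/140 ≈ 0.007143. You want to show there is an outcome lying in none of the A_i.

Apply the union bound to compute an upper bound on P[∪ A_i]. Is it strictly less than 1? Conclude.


Union bound: P[∪_{i=1}^{14} A_i] ≤ Σ_i P[A_i] ≤ 14·p = 14·(1/140) = 1/10.
Numerically: 1/10 ≈ 0.100000.
Is 1/10 < 1? YES.
Since P[∪ A_i] ≤ 1/10 < 1, the complement has P[∩ A_i^c] ≥ 1 − 1/10 = 9/10 > 0, so some outcome avoids every A_i.

14·p = 1/10 ≈ 0.100000; existence CERTIFIED by the union bound.


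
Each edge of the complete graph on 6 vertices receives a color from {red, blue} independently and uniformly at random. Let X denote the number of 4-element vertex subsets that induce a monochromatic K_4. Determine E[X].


Let X = Σ_S X_S over the C(6, 4) = 15 subsets S of size 4, where X_S = 1 if the K_4 on S is monochromatic.
For a fixed S, the K_4 on S has C(4, 2) = 6 edges. P[all 6 edges red] = (1/2)^6, and likewise for blue, so P[monochromatic] = 2·(1/2)^6 = 2^{1 − 6} = 1/32.
By linearity: E[X] = C(6, 4) · 2^{1 − 6} = 15 · 1/32 = 15/32.
Numerically: E[X] ≈ 0.469.

E[X] = C(6,4)·2^(1−C(4,2)) = 15/32 ≈ 0.469.


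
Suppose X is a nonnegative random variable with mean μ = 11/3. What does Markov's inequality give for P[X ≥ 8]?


μ = E[X] = 11/3, a = 8.
Markov: P[X ≥ 8] ≤ μ/a = (11/3)/8 = 11/24.
Numerically: ≈ 0.458.
(Since a = 8 > μ = 3.667, the bound 11/24 is < 1 and informative.)

P[X ≥ 8] ≤ 11/24 ≈ 0.458.


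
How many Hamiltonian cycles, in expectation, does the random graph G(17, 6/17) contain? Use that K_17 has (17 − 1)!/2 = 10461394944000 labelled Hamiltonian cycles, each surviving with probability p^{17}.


K_17 has (17 − 1)!/2 = 10461394944000 labelled Hamiltonian cycles.
For each such Hamiltonian cycle H, let X_H = 1 if all 17 edges of H are present in G. Then P[X_H = 1] = p^{17} = (6/17)^{17} = 16926659444736/827240261886336764177.
By linearity of expectation: E[X] = Σ_H E[X_H] = 10461394944000 · p^{17} = 10461394944000 · 16926659444736/827240261886336764177 = 177076469533971037814784000/827240261886336764177.
Numerically: E[X] ≈ 2.1406e+05.

E[X] = 10461394944000 · (6/17)^{17} = 177076469533971037814784000/827240261886336764177 ≈ 2.1406e+05.


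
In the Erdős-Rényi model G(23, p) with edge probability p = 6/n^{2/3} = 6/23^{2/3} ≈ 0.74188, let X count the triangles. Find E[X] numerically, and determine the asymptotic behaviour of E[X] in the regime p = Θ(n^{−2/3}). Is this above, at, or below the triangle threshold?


Number of potential triangles: C(23, 3) = 1771.
Each occurs with probability p³ ≈ (0.74188)³ ≈ 4.0831758e-01.
By linearity: E[X] = C(23, 3)·p³ ≈ 1771 · 4.0831758e-01 ≈ 723.13043.
Since α = 2/3 < 1, p = c/n^{2/3} ≫ 1/n is above the triangle threshold p ~ 1/n. Asymptotically E[X] ~ (c³/6)·n^{3(1−α)} = (6³/6)·n^{1} → ∞; triangles are abundant w.h.p.

E[X] ≈ 723.13043; in regime p = Θ(1/n^{2/3}) E[X] diverges (above the triangle threshold p ~ 1/n).


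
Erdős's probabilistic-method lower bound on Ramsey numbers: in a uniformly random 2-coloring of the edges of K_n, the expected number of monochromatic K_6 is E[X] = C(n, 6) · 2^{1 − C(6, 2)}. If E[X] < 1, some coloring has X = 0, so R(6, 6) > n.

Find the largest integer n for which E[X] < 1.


We need C(n, 6) · 2^{1 − 15} < 1, i.e. C(n, 6) < 2^{15 − 1} = 16384.
Check values of n near the boundary:
  n = 14: C(14, 6) = 3003; 3003 < 16384? YES
  n = 15: C(15, 6) = 5005; 5005 < 16384? YES
  n = 16: C(16, 6) = 8008; 8008 < 16384? YES
  n = 17: C(17, 6) = 12376; 12376 < 16384? YES
  n = 18: C(18, 6) = 18564; 18564 < 16384? NO
The largest n with C(n, 6) < 16384 is n = 17 (where E[X] = 1547/2048 ≈ 0.7554). Hence R(6, 6) > 17, i.e. R(6, 6) ≥ 18.

Largest n = 17; hence R(6, 6) > 17.


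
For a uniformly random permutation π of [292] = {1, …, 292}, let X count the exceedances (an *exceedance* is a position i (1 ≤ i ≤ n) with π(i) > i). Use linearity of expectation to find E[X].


Write X = Σ_{i=1}^{292} X_i, where X_i = 1_{π(i) > i}.
For each fixed i, π(i) is uniform over {1, …, 292} (marginal of a uniform permutation), so P[π(i) > i] = (n − i)/n. Summing: Σ_{i=1}^{292} (n − i)/n = (0 + 1 + … + 291)/292 = 292(292 − 1)/(2·292) = (292 − 1)/2.
Hence E[X] = Σ_{i=1}^{292} (292 − i)/292 = 291/2 ≈ 145.500.

E[X] = 291/2 = 145.500.


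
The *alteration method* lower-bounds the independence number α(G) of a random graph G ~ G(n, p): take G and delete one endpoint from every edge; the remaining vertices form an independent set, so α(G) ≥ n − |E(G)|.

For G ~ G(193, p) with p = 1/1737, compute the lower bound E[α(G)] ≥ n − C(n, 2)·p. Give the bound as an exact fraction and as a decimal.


E[|E(G)|] = C(193, 2)·p = 18528 · (1/1737) = 32/3.
E[α(G)] ≥ n − E[|E(G)|] = 193 − 32/3 = 547/3.
Numerically: ≈ 182.3333.
(This is only a lower bound; the true E[α(G)] may be larger.)

E[α(G)] ≥ 547/3 ≈ 182.3333.


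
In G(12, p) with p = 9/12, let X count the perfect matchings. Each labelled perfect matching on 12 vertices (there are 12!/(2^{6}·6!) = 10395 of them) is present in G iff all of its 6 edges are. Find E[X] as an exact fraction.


K_12 has 12!/(2^{6}·6!) = 10395 labelled perfect matchings.
For each such perfect matching H, let X_H = 1 if all 6 edges of H are present in G. Then P[X_H = 1] = p^{6} = (3/4)^{6} = 729/4096.
By linearity: E[X] = Σ_H E[X_H] = 10395 · p^{6} = 10395 · 729/4096 = 7577955/4096.
Numerically: E[X] ≈ 1.85e+03.

E[X] = 10395 · (3/4)^{6} = 7577955/4096 ≈ 1.85e+03.


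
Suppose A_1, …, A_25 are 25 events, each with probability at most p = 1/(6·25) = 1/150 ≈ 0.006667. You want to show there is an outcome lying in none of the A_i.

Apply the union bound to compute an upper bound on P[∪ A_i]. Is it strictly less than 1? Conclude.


Union bound: P[∪_{i=1}^{25} A_i] ≤ Σ_i P[A_i] ≤ 25·p = 25·(1/150) = 1/6.
Numerically: 1/6 ≈ 0.166667.
Is 1/6 < 1? YES.
Since P[∪ A_i] ≤ 1/6 < 1, the complement has P[∩ A_i^c] ≥ 1 − 1/6 = 5/6 > 0, so some outcome avoids every A_i.

25·p = 1/6 ≈ 0.166667; existence CERTIFIED by the union bound.


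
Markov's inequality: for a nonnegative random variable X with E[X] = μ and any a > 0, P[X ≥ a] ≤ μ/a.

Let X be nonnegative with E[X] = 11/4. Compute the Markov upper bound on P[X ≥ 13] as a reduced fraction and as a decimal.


μ = E[X] = 11/4, a = 13.
Markov: P[X ≥ 13] ≤ μ/a = (11/4)/13 = 11/52.
Numerically: ≈ 0.21154.
(Since a = 13 > μ = 2.75000, the bound 11/52 is < 1 and informative.)

P[X ≥ 13] ≤ 11/52 ≈ 0.21154.


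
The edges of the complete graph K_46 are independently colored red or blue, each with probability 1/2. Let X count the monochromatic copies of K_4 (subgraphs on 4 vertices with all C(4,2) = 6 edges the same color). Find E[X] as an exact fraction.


Let X = Σ_S X_S over the C(46, 4) = 163185 subsets S of size 4, where X_S = 1 if the K_4 on S is monochromatic.
For a fixed S, the K_4 on S has C(4, 2) = 6 edges. P[all 6 edges red] = (1/2)^6, and likewise for blue, so P[monochromatic] = 2·(1/2)^6 = 2^{1 − 6} = 1/32.
By linearity: E[X] = C(46, 4) · 2^{1 − 6} = 163185 · 1/32 = 163185/32.
Numerically: E[X] ≈ 5099.53125.

E[X] = C(46,4)·2^(1−C(4,2)) = 163185/32 ≈ 5099.53125.


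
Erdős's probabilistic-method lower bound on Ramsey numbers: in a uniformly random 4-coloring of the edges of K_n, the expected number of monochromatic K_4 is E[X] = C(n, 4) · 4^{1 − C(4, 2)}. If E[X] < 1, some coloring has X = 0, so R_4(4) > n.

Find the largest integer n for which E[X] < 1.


We need C(n, 4) · 4^{1 − 6} < 1, i.e. C(n, 4) < 4^{6 − 1} = 1024.
Check values of n near the boundary:
  n = 12: C(12, 4) = 495; 495 < 1024? YES
  n = 13: C(13, 4) = 715; 715 < 1024? YES
  n = 14: C(14, 4) = 1001; 1001 < 1024? YES
  n = 15: C(15, 4) = 1365; 1365 < 1024? NO
  n = 16: C(16, 4) = 1820; 1820 < 1024? NO
The largest n with C(n, 4) < 1024 is n = 14 (where E[X] = 1001/1024 ≈ 0.97754). Hence R_4(4) > 14, i.e. R_4(4) ≥ 15.

Largest n = 14; hence R_4(4) > 14.


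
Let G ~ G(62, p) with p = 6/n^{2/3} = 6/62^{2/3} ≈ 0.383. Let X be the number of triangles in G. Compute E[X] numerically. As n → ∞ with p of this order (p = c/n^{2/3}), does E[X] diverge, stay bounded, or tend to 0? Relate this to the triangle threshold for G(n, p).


Number of potential triangles: C(62, 3) = 37820.
Each occurs with probability p³ ≈ (0.383)³ ≈ 5.61915e-02.
By linearity: E[X] = C(62, 3)·p³ ≈ 37820 · 5.61915e-02 ≈ 2125.161.
Since α = 2/3 < 1, p = c/n^{2/3} ≫ 1/n is above the triangle threshold p ~ 1/n. Asymptotically E[X] ~ (c³/6)·n^{3(1−α)} = (6³/6)·n^{1} → ∞; triangles are abundant w.h.p.

E[X] ≈ 2125.161; in regime p = Θ(1/n^{2/3}) E[X] diverges (above the triangle threshold p ~ 1/n).


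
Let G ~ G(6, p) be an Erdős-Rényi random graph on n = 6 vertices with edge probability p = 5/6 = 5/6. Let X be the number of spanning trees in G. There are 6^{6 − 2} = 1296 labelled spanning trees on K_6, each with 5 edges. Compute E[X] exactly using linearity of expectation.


K_6 has 6^{6 − 2} = 1296 labelled spanning trees.
For each such spanning tree H, let X_H = 1 if all 5 edges of H are present in G. Then P[X_H = 1] = p^{5} = (5/6)^{5} = 3125/7776.
Summing the indicators: E[X] = Σ_H E[X_H] = 1296 · p^{5} = 1296 · 3125/7776 = 3125/6.
Numerically: E[X] ≈ 520.8.

E[X] = 1296 · (5/6)^{5} = 3125/6 ≈ 520.8.


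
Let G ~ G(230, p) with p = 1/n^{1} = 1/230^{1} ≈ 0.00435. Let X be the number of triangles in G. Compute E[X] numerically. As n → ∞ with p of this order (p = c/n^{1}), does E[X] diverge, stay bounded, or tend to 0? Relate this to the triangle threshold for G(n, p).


Number of potential triangles: C(230, 3) = 2001460.
Each occurs with probability p³ ≈ (0.00435)³ ≈ 8.21895e-08.
By linearity: E[X] = C(230, 3)·p³ ≈ 2001460 · 8.21895e-08 ≈ 0.164.
Here α = 1, so p = 1/n is exactly at the triangle threshold p ~ 1/n. Asymptotically E[X] → c³/6 = 1³/6 = 1/6 ≈ 0.167, a bounded constant. In this regime the triangle count is asymptotically Poisson(c³/6).

E[X] ≈ 0.164; in regime p = Θ(1/n^{1}) E[X] stays bounded (at the triangle threshold p ~ 1/n).


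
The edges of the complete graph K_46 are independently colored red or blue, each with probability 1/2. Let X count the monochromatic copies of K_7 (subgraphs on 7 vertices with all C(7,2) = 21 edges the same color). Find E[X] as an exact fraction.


Let X = Σ_S X_S over the C(46, 7) = 53524680 subsets S of size 7, where X_S = 1 if the K_7 on S is monochromatic.
For a fixed S, the K_7 on S has C(7, 2) = 21 edges. P[all 21 edges red] = (1/2)^21, and likewise for blue, so P[monochromatic] = 2·(1/2)^21 = 2^{1 − 21} = 1/1048576.
By linearity of expectation: E[X] = C(46, 7) · 2^{1 − 21} = 53524680 · 1/1048576 = 6690585/131072.
Numerically: E[X] ≈ 51.045113.

E[X] = C(46,7)·2^(1−C(7,2)) = 6690585/131072 ≈ 51.045113.


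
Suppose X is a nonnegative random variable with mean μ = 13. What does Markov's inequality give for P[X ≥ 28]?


μ = E[X] = 13, a = 28.
Markov: P[X ≥ 28] ≤ μ/a = (13)/28 = 13/28.
Numerically: ≈ 0.4643.
(Since a = 28 > μ = 13.0000, the bound 13/28 is < 1 and informative.)

P[X ≥ 28] ≤ 13/28 ≈ 0.4643.


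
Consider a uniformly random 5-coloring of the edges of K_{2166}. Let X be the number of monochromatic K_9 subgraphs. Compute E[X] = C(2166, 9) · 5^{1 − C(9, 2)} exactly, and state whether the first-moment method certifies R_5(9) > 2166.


E[X] = C(2166, 9) · 5^{1 − 36} = 2844037944203015677277940 · 5^{−35} = 2844037944203015677277940/2910383045673370361328125.
As a reduced fraction: E[X] = 568807588840603135455588/582076609134674072265625 ≈ 0.9772040.
Is E[X] < 1? YES.
Since E[X] < 1, there exists a 5-coloring of K_{2166} with no monochromatic K_9; hence R_5(9) > 2166.

E[X] = 568807588840603135455588/582076609134674072265625 ≈ 0.9772040; E[X] < 1, so R_5(9) > 2166.


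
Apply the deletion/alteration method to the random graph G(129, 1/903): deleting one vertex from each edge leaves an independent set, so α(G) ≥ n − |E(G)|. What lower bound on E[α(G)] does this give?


E[|E(G)|] = C(129, 2)·p = 8256 · (1/903) = 64/7.
E[α(G)] ≥ n − E[|E(G)|] = 129 − 64/7 = 839/7.
Numerically: ≈ 119.8571.
(This is only a lower bound; the true E[α(G)] may be larger.)

E[α(G)] ≥ 839/7 ≈ 119.8571.


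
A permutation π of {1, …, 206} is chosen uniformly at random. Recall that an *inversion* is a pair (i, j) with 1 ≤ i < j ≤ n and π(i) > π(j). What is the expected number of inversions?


Write X = Σ X_I over the C(206, 2) = 21115 pairs i < j, with X_I the indicator of one inversion.
There are 21115 indicators.
For each fixed pair i < j, the values π(i) and π(j) are two distinct elements of {1, …, 206} in uniformly random order; by symmetry P[π(i) > π(j)] = 1/2.
By linearity: E[X] = 21115 · (1/2) = C(206, 2) · (1/2) = 21115/2 = 21115/2 ≈ 10557.50000.

E[X] = 21115/2 = 10557.50000.


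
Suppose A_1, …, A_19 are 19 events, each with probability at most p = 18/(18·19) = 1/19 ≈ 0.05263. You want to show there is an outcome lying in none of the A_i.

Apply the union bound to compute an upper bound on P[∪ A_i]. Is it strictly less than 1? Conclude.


Union bound: P[∪_{i=1}^{19} A_i] ≤ Σ_i P[A_i] ≤ 19·p = 19·(1/19) = 1.
Numerically: 1 ≈ 1.00000.
Is 1 < 1? NO.
Since the bound 1 is ≥ 1, the union bound is uninformative here; it does NOT by itself certify existence.

19·p = 1 ≈ 1.00000; existence NOT certified by the union bound.


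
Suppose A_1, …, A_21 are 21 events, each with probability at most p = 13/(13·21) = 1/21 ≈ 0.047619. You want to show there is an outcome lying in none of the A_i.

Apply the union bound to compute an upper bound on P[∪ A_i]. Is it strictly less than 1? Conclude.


Union bound: P[∪_{i=1}^{21} A_i] ≤ Σ_i P[A_i] ≤ 21·p = 21·(1/21) = 1.
Numerically: 1 ≈ 1.000000.
Is 1 < 1? NO.
Since the bound 1 is ≥ 1, the union bound is uninformative here; it does NOT by itself certify existence.

21·p = 1 ≈ 1.000000; existence NOT certified by the union bound.


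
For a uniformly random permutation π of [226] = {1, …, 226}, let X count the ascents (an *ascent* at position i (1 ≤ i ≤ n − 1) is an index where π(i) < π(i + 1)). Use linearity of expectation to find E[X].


Write X = Σ X_I over i = 1, …, 225, with X_I the indicator of one ascent.
There are 225 indicators.
For each fixed i, the pair (π(i), π(i+1)) is a uniformly random ordered pair of distinct values from {1, …, 226}; by symmetry P[π(i) < π(i+1)] = 1/2.
By linearity: E[X] = 225 · (1/2) = (226 − 1) · (1/2) = 225/2 ≈ 112.500000.

E[X] = 225/2 = 112.500000.


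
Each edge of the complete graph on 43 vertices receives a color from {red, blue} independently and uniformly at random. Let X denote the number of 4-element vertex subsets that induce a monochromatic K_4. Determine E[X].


Let X = Σ_S X_S over the C(43, 4) = 123410 subsets S of size 4, where X_S = 1 if the K_4 on S is monochromatic.
For a fixed S, the K_4 on S has C(4, 2) = 6 edges. P[all 6 edges red] = (1/2)^6, and likewise for blue, so P[monochromatic] = 2·(1/2)^6 = 2^{1 − 6} = 1/32.
By linearity of expectation: E[X] = C(43, 4) · 2^{1 − 6} = 123410 · 1/32 = 61705/16.
Numerically: E[X] ≈ 3856.562.

E[X] = C(43,4)·2^(1−C(4,2)) = 61705/16 ≈ 3856.562.


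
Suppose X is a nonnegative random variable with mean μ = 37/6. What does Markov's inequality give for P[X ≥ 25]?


μ = E[X] = 37/6, a = 25.
Markov: P[X ≥ 25] ≤ μ/a = (37/6)/25 = 37/150.
Numerically: ≈ 0.24667.
(Since a = 25 > μ = 6.16667, the bound 37/150 is < 1 and informative.)

P[X ≥ 25] ≤ 37/150 ≈ 0.24667.


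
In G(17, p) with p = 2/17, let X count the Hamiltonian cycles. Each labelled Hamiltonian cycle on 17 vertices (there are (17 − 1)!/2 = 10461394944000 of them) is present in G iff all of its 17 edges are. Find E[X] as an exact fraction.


K_17 has (17 − 1)!/2 = 10461394944000 labelled Hamiltonian cycles.
For each such Hamiltonian cycle H, let X_H = 1 if all 17 edges of H are present in G. Then P[X_H = 1] = p^{17} = (2/17)^{17} = 131072/827240261886336764177.
Summing the indicators: E[X] = Σ_H E[X_H] = 10461394944000 · p^{17} = 10461394944000 · 131072/827240261886336764177 = 1371195958099968000/827240261886336764177.
Numerically: E[X] ≈ 0.0016576.

E[X] = 10461394944000 · (2/17)^{17} = 1371195958099968000/827240261886336764177 ≈ 0.0016576.


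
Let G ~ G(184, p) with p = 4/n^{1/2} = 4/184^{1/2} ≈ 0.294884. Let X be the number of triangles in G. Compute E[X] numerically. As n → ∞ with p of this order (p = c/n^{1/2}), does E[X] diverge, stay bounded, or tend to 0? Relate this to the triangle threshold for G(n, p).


Number of potential triangles: C(184, 3) = 1021384.
Each occurs with probability p³ ≈ (0.294884)³ ≈ 2.56420793e-02.
By linearity: E[X] = C(184, 3)·p³ ≈ 1021384 · 2.56420793e-02 ≈ 26190.409556.
Since α = 1/2 < 1, p = c/n^{1/2} ≫ 1/n is above the triangle threshold p ~ 1/n. Asymptotically E[X] ~ (c³/6)·n^{3(1−α)} = (4³/6)·n^{1.5} → ∞; triangles are abundant w.h.p.

E[X] ≈ 26190.409556; in regime p = Θ(1/n^{1/2}) E[X] diverges (above the triangle threshold p ~ 1/n).


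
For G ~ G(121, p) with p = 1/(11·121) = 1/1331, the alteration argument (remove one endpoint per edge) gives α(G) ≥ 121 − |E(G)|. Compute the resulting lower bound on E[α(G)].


E[|E(G)|] = C(121, 2)·p = 7260 · (1/1331) = 60/11.
E[α(G)] ≥ n − E[|E(G)|] = 121 − 60/11 = 1271/11.
Numerically: ≈ 115.54545.
(This is only a lower bound; the true E[α(G)] may be larger.)

E[α(G)] ≥ 1271/11 ≈ 115.54545.


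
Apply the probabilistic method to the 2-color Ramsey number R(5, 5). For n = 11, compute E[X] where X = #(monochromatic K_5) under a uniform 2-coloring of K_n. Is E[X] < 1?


E[X] = C(11, 5) · 2^{1 − 10} = 462 · 2^{−9} = 462/512.
As a reduced fraction: E[X] = 231/256 ≈ 0.902.
Is E[X] < 1? YES.
Since E[X] < 1, there exists a 2-coloring of K_{11} with no monochromatic K_5; hence R(5, 5) > 11.

E[X] = 231/256 ≈ 0.902; E[X] < 1, so R(5, 5) > 11.


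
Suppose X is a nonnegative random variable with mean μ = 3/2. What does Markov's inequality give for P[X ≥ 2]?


μ = E[X] = 3/2, a = 2.
Markov: P[X ≥ 2] ≤ μ/a = (3/2)/2 = 3/4.
Numerically: ≈ 0.750000.
(Since a = 2 > μ = 1.500000, the bound 3/4 is < 1 and informative.)

P[X ≥ 2] ≤ 3/4 ≈ 0.750000.


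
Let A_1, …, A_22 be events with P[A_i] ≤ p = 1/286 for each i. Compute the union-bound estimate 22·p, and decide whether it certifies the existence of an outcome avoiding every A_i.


Union bound: P[∪_{i=1}^{22} A_i] ≤ Σ_i P[A_i] ≤ 22·p = 22·(1/286) = 1/13.
Numerically: 1/13 ≈ 0.0769.
Is 1/13 < 1? YES.
Since P[∪ A_i] ≤ 1/13 < 1, the complement has P[∩ A_i^c] ≥ 1 − 1/13 = 12/13 > 0, so some outcome avoids every A_i.

22·p = 1/13 ≈ 0.0769; existence CERTIFIED by the union bound.


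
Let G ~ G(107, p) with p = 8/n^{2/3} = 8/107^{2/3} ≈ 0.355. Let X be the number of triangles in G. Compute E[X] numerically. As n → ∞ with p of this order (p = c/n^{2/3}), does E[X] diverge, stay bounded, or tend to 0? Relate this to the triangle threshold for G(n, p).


Number of potential triangles: C(107, 3) = 198485.
Each occurs with probability p³ ≈ (0.355)³ ≈ 4.472006e-02.
By linearity: E[X] = C(107, 3)·p³ ≈ 198485 · 4.472006e-02 ≈ 8876.2617.
Since α = 2/3 < 1, p = c/n^{2/3} ≫ 1/n is above the triangle threshold p ~ 1/n. Asymptotically E[X] ~ (c³/6)·n^{3(1−α)} = (8³/6)·n^{1} → ∞; triangles are abundant w.h.p.

E[X] ≈ 8876.2617; in regime p = Θ(1/n^{2/3}) E[X] diverges (above the triangle threshold p ~ 1/n).


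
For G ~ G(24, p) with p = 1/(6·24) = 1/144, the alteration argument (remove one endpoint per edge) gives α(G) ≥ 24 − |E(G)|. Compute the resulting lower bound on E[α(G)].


E[|E(G)|] = C(24, 2)·p = 276 · (1/144) = 23/12.
E[α(G)] ≥ n − E[|E(G)|] = 24 − 23/12 = 265/12.
Numerically: ≈ 22.08333.
(This is only a lower bound; the true E[α(G)] may be larger.)

E[α(G)] ≥ 265/12 ≈ 22.08333.


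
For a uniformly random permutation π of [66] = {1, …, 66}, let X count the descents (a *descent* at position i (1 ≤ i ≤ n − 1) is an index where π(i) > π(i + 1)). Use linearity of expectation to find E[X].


Write X = Σ X_I over i = 1, …, 65, with X_I the indicator of one descent.
There are 65 indicators.
For each fixed i, the pair (π(i), π(i+1)) is a uniformly random ordered pair of distinct values from {1, …, 66}; by symmetry P[π(i) > π(i+1)] = 1/2.
By linearity: E[X] = 65 · (1/2) = (66 − 1) · (1/2) = 65/2 ≈ 32.500000.

E[X] = 65/2 = 32.500000.


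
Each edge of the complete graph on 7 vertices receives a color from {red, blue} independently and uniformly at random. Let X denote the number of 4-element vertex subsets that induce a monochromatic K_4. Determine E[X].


Let X = Σ_S X_S over the C(7, 4) = 35 subsets S of size 4, where X_S = 1 if the K_4 on S is monochromatic.
For a fixed S, the K_4 on S has C(4, 2) = 6 edges. P[all 6 edges red] = (1/2)^6, and likewise for blue, so P[monochromatic] = 2·(1/2)^6 = 2^{1 − 6} = 1/32.
By linearity: E[X] = C(7, 4) · 2^{1 − 6} = 35 · 1/32 = 35/32.
Numerically: E[X] ≈ 1.0938.

E[X] = C(7,4)·2^(1−C(4,2)) = 35/32 ≈ 1.0938.


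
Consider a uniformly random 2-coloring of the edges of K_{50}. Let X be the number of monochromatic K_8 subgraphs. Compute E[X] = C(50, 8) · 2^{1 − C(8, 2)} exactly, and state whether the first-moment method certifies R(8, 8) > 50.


E[X] = C(50, 8) · 2^{1 − 28} = 536878650 · 2^{−27} = 536878650/134217728.
As a reduced fraction: E[X] = 268439325/67108864 ≈ 4.000.
Is E[X] < 1? NO.
Since E[X] ≥ 1, the first-moment bound is inconclusive at n = 50; it does NOT by itself certify R(8, 8) > 50.

E[X] = 268439325/67108864 ≈ 4.000; E[X] ≥ 1; first-moment method inconclusive here.


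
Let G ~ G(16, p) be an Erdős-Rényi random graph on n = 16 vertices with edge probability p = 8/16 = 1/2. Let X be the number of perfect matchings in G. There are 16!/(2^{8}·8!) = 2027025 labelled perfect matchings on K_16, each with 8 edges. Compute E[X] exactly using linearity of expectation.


K_16 has 16!/(2^{8}·8!) = 2027025 labelled perfect matchings.
For each such perfect matching H, let X_H = 1 if all 8 edges of H are present in G. Then P[X_H = 1] = p^{8} = (1/2)^{8} = 1/256.
By linearity of expectation: E[X] = Σ_H E[X_H] = 2027025 · p^{8} = 2027025 · 1/256 = 2027025/256.
Numerically: E[X] ≈ 7918.

E[X] = 2027025 · (1/2)^{8} = 2027025/256 ≈ 7918.


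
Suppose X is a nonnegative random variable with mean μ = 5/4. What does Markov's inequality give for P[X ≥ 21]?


μ = E[X] = 5/4, a = 21.
Markov: P[X ≥ 21] ≤ μ/a = (5/4)/21 = 5/84.
Numerically: ≈ 0.05952.
(Since a = 21 > μ = 1.25000, the bound 5/84 is < 1 and informative.)

P[X ≥ 21] ≤ 5/84 ≈ 0.05952.


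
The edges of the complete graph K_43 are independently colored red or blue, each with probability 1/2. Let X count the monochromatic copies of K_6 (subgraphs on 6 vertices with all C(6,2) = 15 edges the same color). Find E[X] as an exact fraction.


Let X = Σ_S X_S over the C(43, 6) = 6096454 subsets S of size 6, where X_S = 1 if the K_6 on S is monochromatic.
For a fixed S, the K_6 on S has C(6, 2) = 15 edges. P[all 15 edges red] = (1/2)^15, and likewise for blue, so P[monochromatic] = 2·(1/2)^15 = 2^{1 − 15} = 1/16384.
Summing: E[X] = C(43, 6) · 2^{1 − 15} = 6096454 · 1/16384 = 3048227/8192.
Numerically: E[X] ≈ 372.09802.

E[X] = C(43,6)·2^(1−C(6,2)) = 3048227/8192 ≈ 372.09802.


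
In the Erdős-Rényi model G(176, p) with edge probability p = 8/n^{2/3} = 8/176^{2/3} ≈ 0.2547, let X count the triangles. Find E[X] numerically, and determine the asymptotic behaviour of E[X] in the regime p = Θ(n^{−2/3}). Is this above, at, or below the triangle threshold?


Number of potential triangles: C(176, 3) = 893200.
Each occurs with probability p³ ≈ (0.2547)³ ≈ 1.652893e-02.
By linearity: E[X] = C(176, 3)·p³ ≈ 893200 · 1.652893e-02 ≈ 14763.6364.
Since α = 2/3 < 1, p = c/n^{2/3} ≫ 1/n is above the triangle threshold p ~ 1/n. Asymptotically E[X] ~ (c³/6)·n^{3(1−α)} = (8³/6)·n^{1} → ∞; triangles are abundant w.h.p.

E[X] ≈ 14763.6364; in regime p = Θ(1/n^{2/3}) E[X] diverges (above the triangle threshold p ~ 1/n).
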